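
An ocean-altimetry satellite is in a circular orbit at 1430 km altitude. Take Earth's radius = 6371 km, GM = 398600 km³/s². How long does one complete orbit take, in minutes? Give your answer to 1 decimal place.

114.3 min

Semi-major axis a = 6371 + 1430 = 7801 km. Period T = 2π√(a³/μ) = 2π√(7801³/398600) = 6857.0 s = 114.28 min.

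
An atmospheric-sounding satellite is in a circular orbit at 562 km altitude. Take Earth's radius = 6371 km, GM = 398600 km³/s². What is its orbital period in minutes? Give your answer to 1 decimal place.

Semi-major axis a = 6371 + 562 = 6933 km. Period T = 2π√(a³/μ) = 2π√(6933³/398600) = 5745.0 s = 95.75 min.

95.8 min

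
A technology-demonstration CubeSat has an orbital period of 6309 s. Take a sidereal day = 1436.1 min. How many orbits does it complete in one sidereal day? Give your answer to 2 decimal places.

Orbits per sidereal day = 86166 / 6309.0 = 13.658.

13.66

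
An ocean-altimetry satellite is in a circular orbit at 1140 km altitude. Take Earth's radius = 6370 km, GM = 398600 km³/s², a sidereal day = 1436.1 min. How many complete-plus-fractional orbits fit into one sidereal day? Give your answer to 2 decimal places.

13.30

Semi-major axis a = 6370 + 1140 = 7510 km. Period T = 2π√(a³/μ) = 2π√(7510³/398600) = 6477.0 s = 107.95 min.
Orbits per sidereal day = 86166 / 6477.0 = 13.303.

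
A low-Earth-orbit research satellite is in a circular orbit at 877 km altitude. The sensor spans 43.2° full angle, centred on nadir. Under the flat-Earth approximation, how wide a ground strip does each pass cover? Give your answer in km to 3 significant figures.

694 km

Half-angle = 43.2°/2 = 21.6°.
Swath width ≈ 2h·tan(θ/2) = 2 × 877 × tan(21.6°) = 694.5 km.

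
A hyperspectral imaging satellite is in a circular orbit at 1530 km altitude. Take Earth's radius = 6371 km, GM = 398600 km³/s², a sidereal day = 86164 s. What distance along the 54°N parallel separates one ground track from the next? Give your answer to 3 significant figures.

Semi-major axis a = 6371 + 1530 = 7901 km. Period T = 2π√(a³/μ) = 2π√(7901³/398600) = 6989.3 s = 116.49 min.
Node shift per orbit = (6989.3/86164) × 360° = 29.20°.
Equatorial spacing = 29.20 × 111.2 km/° = 3247 km.
At 54° latitude, spacing = 3247 × cos(54°) = 1909 km.

1910 km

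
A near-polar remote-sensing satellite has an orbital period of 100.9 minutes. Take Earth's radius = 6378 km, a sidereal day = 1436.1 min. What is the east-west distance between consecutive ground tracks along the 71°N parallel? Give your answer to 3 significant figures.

T = 100.9 min = 6054.0 s.
Node shift per orbit = (6054.0/86166) × 360° = 25.29°.
Equatorial spacing = 25.29 × 111.3 km/° = 2816 km.
At 71° latitude, spacing = 2816 × cos(71°) = 917 km.

917 km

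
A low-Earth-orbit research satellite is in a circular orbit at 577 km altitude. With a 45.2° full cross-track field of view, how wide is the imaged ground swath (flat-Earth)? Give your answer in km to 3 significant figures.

Half-angle = 45.2°/2 = 22.6°.
Swath width ≈ 2h·tan(θ/2) = 2 × 577 × tan(22.6°) = 480.4 km.

480 km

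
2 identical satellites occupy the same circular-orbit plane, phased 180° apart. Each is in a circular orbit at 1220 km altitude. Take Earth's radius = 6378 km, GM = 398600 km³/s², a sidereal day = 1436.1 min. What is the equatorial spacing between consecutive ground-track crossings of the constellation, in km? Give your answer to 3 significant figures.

Semi-major axis a = 6378 + 1220 = 7598 km. Period T = 2π√(a³/μ) = 2π√(7598³/398600) = 6591.1 s = 109.85 min.
Single-satellite node shift = (6591.1/86166) × 360° = 27.54°.
With 2 satellites evenly phased, successive equator crossings are 27.54/2 = 13.769° apart.
That is 13.769 × 111.3 = 1533 km at the equator.

1530 km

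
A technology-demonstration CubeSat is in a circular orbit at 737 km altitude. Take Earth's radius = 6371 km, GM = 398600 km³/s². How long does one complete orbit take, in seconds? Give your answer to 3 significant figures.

5960 seconds

Semi-major axis a = 6371 + 737 = 7108 km. Period T = 2π√(a³/μ) = 2π√(7108³/398600) = 5963.9 s = 99.40 min.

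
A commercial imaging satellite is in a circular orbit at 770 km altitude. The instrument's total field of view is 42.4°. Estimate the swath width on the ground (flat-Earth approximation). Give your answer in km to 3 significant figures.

Half-angle = 42.4°/2 = 21.2°.
Swath width ≈ 2h·tan(θ/2) = 2 × 770 × tan(21.2°) = 597.3 km.

597 km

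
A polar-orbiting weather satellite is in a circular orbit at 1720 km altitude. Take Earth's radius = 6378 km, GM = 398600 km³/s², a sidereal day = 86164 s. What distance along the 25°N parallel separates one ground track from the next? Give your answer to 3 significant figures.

3060 km

Semi-major axis a = 6378 + 1720 = 8098 km. Period T = 2π√(a³/μ) = 2π√(8098³/398600) = 7252.3 s = 120.87 min.
Node shift per orbit = (7252.3/86164) × 360° = 30.30°.
Equatorial spacing = 30.30 × 111.3 km/° = 3373 km.
At 25° latitude, spacing = 3373 × cos(25°) = 3057 km.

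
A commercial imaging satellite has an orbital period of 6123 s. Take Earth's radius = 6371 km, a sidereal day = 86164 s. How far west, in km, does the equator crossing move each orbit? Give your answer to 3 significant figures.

During one orbit Earth rotates (6123.0 / 86164) × 360° = 25.58°.
At the equator that is 25.58° × (2π·6371/360) km/° = 25.58 × 111.2 = 2845 km.

2840 km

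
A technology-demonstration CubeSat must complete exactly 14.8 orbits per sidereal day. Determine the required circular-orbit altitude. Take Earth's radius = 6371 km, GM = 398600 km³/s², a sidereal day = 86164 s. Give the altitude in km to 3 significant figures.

624 km

Required period T = 86164 / 14.8 = 5821.9 s.
From T = 2π√(a³/μ): a = (μ T²/4π²)^(1/3) = (398600 × 5821.9² / 4π²)^(1/3) = 6995 km.
Altitude h = a − R = 6995 − 6371 = 624 km.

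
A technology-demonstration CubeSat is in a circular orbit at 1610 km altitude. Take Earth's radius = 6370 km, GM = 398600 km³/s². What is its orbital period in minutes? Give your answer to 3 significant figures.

Semi-major axis a = 6370 + 1610 = 7980 km. Period T = 2π√(a³/μ) = 2π√(7980³/398600) = 7094.4 s = 118.24 min.

118 min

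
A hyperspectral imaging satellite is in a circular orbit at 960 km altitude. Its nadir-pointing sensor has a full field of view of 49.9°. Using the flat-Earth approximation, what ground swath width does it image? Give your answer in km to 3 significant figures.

893 km

Half-angle = 49.9°/2 = 24.95°.
Swath width ≈ 2h·tan(θ/2) = 2 × 960 × tan(24.95°) = 893.3 km.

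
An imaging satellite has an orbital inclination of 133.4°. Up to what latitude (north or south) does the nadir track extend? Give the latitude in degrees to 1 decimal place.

46.6°

Retrograde orbit: the ground track reaches ±(180° − i) = ±(180 − 133.4) = ±46.6°.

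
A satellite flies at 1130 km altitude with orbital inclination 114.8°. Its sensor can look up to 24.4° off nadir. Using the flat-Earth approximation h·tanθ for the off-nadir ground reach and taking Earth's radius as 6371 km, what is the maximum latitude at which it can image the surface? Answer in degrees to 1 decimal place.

69.8°

Retrograde orbit: the ground track reaches ±(180° − i) = ±(180 − 114.8) = ±65.2°.
Sensor half-swath on the ground ≈ 1130·tan(24.4°) = 513 km = 4.61° of latitude.
Maximum observable latitude ≈ 65.2 + 4.61 = 69.8°.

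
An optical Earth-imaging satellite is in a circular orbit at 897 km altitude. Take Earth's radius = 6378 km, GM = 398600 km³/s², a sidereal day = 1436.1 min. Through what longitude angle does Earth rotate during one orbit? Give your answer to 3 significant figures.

25.8°

Semi-major axis a = 6378 + 897 = 7275 km. Period T = 2π√(a³/μ) = 2π√(7275³/398600) = 6175.3 s = 102.92 min.
During one orbit Earth rotates (6175.3 / 86166) × 360° = 25.80°.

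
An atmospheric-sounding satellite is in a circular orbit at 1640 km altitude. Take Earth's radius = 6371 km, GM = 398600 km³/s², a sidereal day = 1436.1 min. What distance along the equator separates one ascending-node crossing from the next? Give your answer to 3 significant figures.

3320 km

Semi-major axis a = 6371 + 1640 = 8011 km. Period T = 2π√(a³/μ) = 2π√(8011³/398600) = 7135.8 s = 118.93 min.
During one orbit Earth rotates (7135.8 / 86166) × 360° = 29.81°.
At the equator that is 29.81° × (2π·6371/360) km/° = 29.81 × 111.2 = 3315 km.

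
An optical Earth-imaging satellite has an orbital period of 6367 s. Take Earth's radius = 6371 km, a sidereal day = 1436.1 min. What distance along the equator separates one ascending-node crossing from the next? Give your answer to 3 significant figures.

2960 km

During one orbit Earth rotates (6367.0 / 86166) × 360° = 26.60°.
At the equator that is 26.60° × (2π·6371/360) km/° = 26.60 × 111.2 = 2958 km.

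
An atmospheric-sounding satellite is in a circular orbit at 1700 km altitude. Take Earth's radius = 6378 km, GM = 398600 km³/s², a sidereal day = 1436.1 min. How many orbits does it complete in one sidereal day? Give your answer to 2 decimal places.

Semi-major axis a = 6378 + 1700 = 8078 km. Period T = 2π√(a³/μ) = 2π√(8078³/398600) = 7225.5 s = 120.42 min.
Orbits per sidereal day = 86166 / 7225.5 = 11.925.

11.93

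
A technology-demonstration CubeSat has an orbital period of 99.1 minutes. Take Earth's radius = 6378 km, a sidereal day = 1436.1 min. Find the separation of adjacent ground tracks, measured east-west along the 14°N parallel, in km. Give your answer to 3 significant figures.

T = 99.1 min = 5946.0 s.
Node shift per orbit = (5946.0/86166) × 360° = 24.84°.
Equatorial spacing = 24.84 × 111.3 km/° = 2765 km.
At 14° latitude, spacing = 2765 × cos(14°) = 2683 km.

2680 km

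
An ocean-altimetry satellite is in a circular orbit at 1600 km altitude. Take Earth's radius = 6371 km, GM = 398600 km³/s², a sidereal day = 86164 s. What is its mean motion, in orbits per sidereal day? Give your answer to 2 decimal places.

12.17

Semi-major axis a = 6371 + 1600 = 7971 km. Period T = 2π√(a³/μ) = 2π√(7971³/398600) = 7082.4 s = 118.04 min.
Orbits per sidereal day = 86164 / 7082.4 = 12.166.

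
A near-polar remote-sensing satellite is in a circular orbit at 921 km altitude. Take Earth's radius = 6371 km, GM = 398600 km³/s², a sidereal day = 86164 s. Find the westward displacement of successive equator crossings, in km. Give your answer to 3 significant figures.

Semi-major axis a = 6371 + 921 = 7292 km. Period T = 2π√(a³/μ) = 2π√(7292³/398600) = 6197.0 s = 103.28 min.
During one orbit Earth rotates (6197.0 / 86164) × 360° = 25.89°.
At the equator that is 25.89° × (2π·6371/360) km/° = 25.89 × 111.2 = 2879 km.

2880 km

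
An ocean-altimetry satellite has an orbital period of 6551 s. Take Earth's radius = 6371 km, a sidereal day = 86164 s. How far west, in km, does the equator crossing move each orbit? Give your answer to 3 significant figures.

3040 km

During one orbit Earth rotates (6551.0 / 86164) × 360° = 27.37°.
At the equator that is 27.37° × (2π·6371/360) km/° = 27.37 × 111.2 = 3043 km.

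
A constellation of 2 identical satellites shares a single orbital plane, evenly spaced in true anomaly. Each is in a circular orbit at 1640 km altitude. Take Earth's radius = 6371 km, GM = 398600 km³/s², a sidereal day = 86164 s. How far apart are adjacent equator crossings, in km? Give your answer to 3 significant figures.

1660 km

Semi-major axis a = 6371 + 1640 = 8011 km. Period T = 2π√(a³/μ) = 2π√(8011³/398600) = 7135.8 s = 118.93 min.
Single-satellite node shift = (7135.8/86164) × 360° = 29.81°.
With 2 satellites evenly phased, successive equator crossings are 29.81/2 = 14.907° apart.
That is 14.907 × 111.2 = 1658 km at the equator.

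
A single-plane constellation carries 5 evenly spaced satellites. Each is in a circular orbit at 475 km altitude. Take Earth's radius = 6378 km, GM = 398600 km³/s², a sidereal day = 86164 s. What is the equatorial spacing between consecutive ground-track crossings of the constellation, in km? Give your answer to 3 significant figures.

525 km

Semi-major axis a = 6378 + 475 = 6853 km. Period T = 2π√(a³/μ) = 2π√(6853³/398600) = 5645.9 s = 94.10 min.
Single-satellite node shift = (5645.9/86164) × 360° = 23.59°.
With 5 satellites evenly phased, successive equator crossings are 23.59/5 = 4.718° apart.
That is 4.718 × 111.3 = 525 km at the equator.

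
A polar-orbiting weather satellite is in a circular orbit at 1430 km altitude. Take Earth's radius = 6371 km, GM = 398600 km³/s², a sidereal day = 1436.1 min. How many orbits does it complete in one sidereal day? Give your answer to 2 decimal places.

12.57

Semi-major axis a = 6371 + 1430 = 7801 km. Period T = 2π√(a³/μ) = 2π√(7801³/398600) = 6857.0 s = 114.28 min.
Orbits per sidereal day = 86166 / 6857.0 = 12.566.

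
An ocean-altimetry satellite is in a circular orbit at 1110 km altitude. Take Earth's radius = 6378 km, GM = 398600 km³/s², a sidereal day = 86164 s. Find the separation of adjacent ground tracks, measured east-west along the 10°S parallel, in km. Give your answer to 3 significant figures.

Semi-major axis a = 6378 + 1110 = 7488 km. Period T = 2π√(a³/μ) = 2π√(7488³/398600) = 6448.5 s = 107.48 min.
Node shift per orbit = (6448.5/86164) × 360° = 26.94°.
Equatorial spacing = 26.94 × 111.3 km/° = 2999 km.
At 10° latitude, spacing = 2999 × cos(10°) = 2954 km.

2950 km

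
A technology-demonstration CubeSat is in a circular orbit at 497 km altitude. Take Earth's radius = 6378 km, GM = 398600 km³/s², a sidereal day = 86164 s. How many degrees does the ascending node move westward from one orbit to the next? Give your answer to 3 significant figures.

23.7°

Semi-major axis a = 6378 + 497 = 6875 km. Period T = 2π√(a³/μ) = 2π√(6875³/398600) = 5673.1 s = 94.55 min.
During one orbit Earth rotates (5673.1 / 86164) × 360° = 23.70°.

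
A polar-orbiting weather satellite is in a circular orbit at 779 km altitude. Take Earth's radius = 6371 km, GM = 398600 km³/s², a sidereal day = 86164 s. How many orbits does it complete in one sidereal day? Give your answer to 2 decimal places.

14.32

Semi-major axis a = 6371 + 779 = 7150 km. Period T = 2π√(a³/μ) = 2π√(7150³/398600) = 6016.9 s = 100.28 min.
Orbits per sidereal day = 86164 / 6016.9 = 14.320.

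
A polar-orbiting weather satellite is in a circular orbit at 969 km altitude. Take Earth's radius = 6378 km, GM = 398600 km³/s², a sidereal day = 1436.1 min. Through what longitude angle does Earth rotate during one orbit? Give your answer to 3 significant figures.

26.2°

Semi-major axis a = 6378 + 969 = 7347 km. Period T = 2π√(a³/μ) = 2π√(7347³/398600) = 6267.2 s = 104.45 min.
During one orbit Earth rotates (6267.2 / 86166) × 360° = 26.18°.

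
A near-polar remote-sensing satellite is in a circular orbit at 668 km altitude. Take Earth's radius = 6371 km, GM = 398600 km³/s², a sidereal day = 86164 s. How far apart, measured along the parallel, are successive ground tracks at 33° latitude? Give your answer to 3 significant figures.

2290 km

Semi-major axis a = 6371 + 668 = 7039 km. Period T = 2π√(a³/μ) = 2π√(7039³/398600) = 5877.3 s = 97.95 min.
Node shift per orbit = (5877.3/86164) × 360° = 24.56°.
Equatorial spacing = 24.56 × 111.2 km/° = 2730 km.
At 33° latitude, spacing = 2730 × cos(33°) = 2290 km.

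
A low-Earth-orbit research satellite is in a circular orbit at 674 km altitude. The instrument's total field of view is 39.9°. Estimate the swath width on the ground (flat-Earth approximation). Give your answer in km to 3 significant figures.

489 km

Half-angle = 39.9°/2 = 19.95°.
Swath width ≈ 2h·tan(θ/2) = 2 × 674 × tan(19.95°) = 489.3 km.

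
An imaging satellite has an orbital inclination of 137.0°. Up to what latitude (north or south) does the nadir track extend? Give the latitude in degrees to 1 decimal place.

Retrograde orbit: the ground track reaches ±(180° − i) = ±(180 − 137.0) = ±43.0°.

43.0°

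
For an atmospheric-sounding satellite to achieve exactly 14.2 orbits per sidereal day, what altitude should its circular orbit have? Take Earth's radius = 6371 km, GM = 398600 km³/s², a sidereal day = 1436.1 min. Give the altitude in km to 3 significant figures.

Required period T = 86166 / 14.2 = 6068.0 s.
From T = 2π√(a³/μ): a = (μ T²/4π²)^(1/3) = (398600 × 6068.0² / 4π²)^(1/3) = 7190 km.
Altitude h = a − R = 7190 − 6371 = 819 km.

819 km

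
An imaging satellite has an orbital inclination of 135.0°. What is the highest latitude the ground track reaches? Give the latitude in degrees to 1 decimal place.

45.0°

Retrograde orbit: the ground track reaches ±(180° − i) = ±(180 − 135.0) = ±45.0°.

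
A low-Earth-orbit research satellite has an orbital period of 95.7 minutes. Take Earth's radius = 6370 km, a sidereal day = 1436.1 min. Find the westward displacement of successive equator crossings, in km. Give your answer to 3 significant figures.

T = 95.7 min = 5742.0 s.
During one orbit Earth rotates (5742.0 / 86166) × 360° = 23.99°.
At the equator that is 23.99° × (2π·6370/360) km/° = 23.99 × 111.2 = 2667 km.

2670 km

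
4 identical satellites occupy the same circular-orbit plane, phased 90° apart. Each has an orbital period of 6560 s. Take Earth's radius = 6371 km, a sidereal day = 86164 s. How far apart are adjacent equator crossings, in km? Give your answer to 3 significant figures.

762 km

Single-satellite node shift = (6560.0/86164) × 360° = 27.41°.
With 4 satellites evenly phased, successive equator crossings are 27.41/4 = 6.852° apart.
That is 6.852 × 111.2 = 762 km at the equator.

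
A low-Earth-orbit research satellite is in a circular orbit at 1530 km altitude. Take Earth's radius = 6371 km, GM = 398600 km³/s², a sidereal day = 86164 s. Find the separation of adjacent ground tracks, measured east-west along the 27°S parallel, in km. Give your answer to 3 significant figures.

2890 km

Semi-major axis a = 6371 + 1530 = 7901 km. Period T = 2π√(a³/μ) = 2π√(7901³/398600) = 6989.3 s = 116.49 min.
Node shift per orbit = (6989.3/86164) × 360° = 29.20°.
Equatorial spacing = 29.20 × 111.2 km/° = 3247 km.
At 27° latitude, spacing = 3247 × cos(27°) = 2893 km.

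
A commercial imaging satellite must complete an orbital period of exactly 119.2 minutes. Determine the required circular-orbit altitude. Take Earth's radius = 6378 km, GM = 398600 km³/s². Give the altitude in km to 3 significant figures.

1650 km

T = 119.2 min = 7152.0 s.
From T = 2π√(a³/μ): a = (μ T²/4π²)^(1/3) = (398600 × 7152.0² / 4π²)^(1/3) = 8023 km.
Altitude h = a − R = 8023 − 6378 = 1645 km.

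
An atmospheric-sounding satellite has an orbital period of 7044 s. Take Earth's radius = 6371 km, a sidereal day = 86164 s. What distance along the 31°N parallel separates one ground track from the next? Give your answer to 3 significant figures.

Node shift per orbit = (7044.0/86164) × 360° = 29.43°.
Equatorial spacing = 29.43 × 111.2 km/° = 3273 km.
At 31° latitude, spacing = 3273 × cos(31°) = 2805 km.

2810 km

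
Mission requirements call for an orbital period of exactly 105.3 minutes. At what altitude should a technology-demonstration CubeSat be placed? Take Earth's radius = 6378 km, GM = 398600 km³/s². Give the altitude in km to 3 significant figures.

1010 km

T = 105.3 min = 6318.0 s.
From T = 2π√(a³/μ): a = (μ T²/4π²)^(1/3) = (398600 × 6318.0² / 4π²)^(1/3) = 7387 km.
Altitude h = a − R = 7387 − 6378 = 1009 km.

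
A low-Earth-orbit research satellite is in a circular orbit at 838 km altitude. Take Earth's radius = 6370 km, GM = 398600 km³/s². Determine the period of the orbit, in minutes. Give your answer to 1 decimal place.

101.5 min

Semi-major axis a = 6370 + 838 = 7208 km. Period T = 2π√(a³/μ) = 2π√(7208³/398600) = 6090.2 s = 101.50 min.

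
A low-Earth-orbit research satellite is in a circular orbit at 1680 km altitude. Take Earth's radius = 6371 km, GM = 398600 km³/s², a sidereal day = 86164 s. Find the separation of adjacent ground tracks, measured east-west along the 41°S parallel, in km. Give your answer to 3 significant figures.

2520 km

Semi-major axis a = 6371 + 1680 = 8051 km. Period T = 2π√(a³/μ) = 2π√(8051³/398600) = 7189.3 s = 119.82 min.
Node shift per orbit = (7189.3/86164) × 360° = 30.04°.
Equatorial spacing = 30.04 × 111.2 km/° = 3340 km.
At 41° latitude, spacing = 3340 × cos(41°) = 2521 km.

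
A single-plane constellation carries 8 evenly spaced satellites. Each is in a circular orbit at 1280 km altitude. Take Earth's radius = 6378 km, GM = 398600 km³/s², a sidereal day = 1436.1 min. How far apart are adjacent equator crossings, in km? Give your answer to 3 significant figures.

Semi-major axis a = 6378 + 1280 = 7658 km. Period T = 2π√(a³/μ) = 2π√(7658³/398600) = 6669.4 s = 111.16 min.
Single-satellite node shift = (6669.4/86166) × 360° = 27.86°.
With 8 satellites evenly phased, successive equator crossings are 27.86/8 = 3.483° apart.
That is 3.483 × 111.3 = 388 km at the equator.

388 km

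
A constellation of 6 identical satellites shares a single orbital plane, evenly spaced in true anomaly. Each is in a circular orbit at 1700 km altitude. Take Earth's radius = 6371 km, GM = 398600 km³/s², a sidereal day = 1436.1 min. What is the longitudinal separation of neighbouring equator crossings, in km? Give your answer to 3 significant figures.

559 km

Semi-major axis a = 6371 + 1700 = 8071 km. Period T = 2π√(a³/μ) = 2π√(8071³/398600) = 7216.1 s = 120.27 min.
Single-satellite node shift = (7216.1/86166) × 360° = 30.15°.
With 6 satellites evenly phased, successive equator crossings are 30.15/6 = 5.025° apart.
That is 5.025 × 111.2 = 559 km at the equator.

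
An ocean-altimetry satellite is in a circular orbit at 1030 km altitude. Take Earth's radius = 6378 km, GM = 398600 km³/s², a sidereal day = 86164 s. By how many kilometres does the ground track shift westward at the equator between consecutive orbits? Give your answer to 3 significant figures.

2950 km

Semi-major axis a = 6378 + 1030 = 7408 km. Period T = 2π√(a³/μ) = 2π√(7408³/398600) = 6345.5 s = 105.76 min.
During one orbit Earth rotates (6345.5 / 86164) × 360° = 26.51°.
At the equator that is 26.51° × (2π·6378/360) km/° = 26.51 × 111.3 = 2951 km.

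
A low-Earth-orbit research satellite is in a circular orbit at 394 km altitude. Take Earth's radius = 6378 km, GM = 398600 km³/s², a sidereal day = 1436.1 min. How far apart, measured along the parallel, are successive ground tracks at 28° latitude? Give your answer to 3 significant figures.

Semi-major axis a = 6378 + 394 = 6772 km. Period T = 2π√(a³/μ) = 2π√(6772³/398600) = 5546.1 s = 92.43 min.
Node shift per orbit = (5546.1/86166) × 360° = 23.17°.
Equatorial spacing = 23.17 × 111.3 km/° = 2579 km.
At 28° latitude, spacing = 2579 × cos(28°) = 2277 km.

2280 km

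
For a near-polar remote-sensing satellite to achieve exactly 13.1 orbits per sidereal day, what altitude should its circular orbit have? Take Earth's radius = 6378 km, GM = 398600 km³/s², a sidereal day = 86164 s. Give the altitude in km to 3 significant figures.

1210 km

Required period T = 86164 / 13.1 = 6577.4 s.
From T = 2π√(a³/μ): a = (μ T²/4π²)^(1/3) = (398600 × 6577.4² / 4π²)^(1/3) = 7587 km.
Altitude h = a − R = 7587 − 6378 = 1209 km.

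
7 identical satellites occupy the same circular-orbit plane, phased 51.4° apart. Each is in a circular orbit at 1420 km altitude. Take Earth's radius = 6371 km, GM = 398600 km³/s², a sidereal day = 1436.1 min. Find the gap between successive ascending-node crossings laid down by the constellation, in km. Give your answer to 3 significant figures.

454 km

Semi-major axis a = 6371 + 1420 = 7791 km. Period T = 2π√(a³/μ) = 2π√(7791³/398600) = 6843.9 s = 114.06 min.
Single-satellite node shift = (6843.9/86166) × 360° = 28.59°.
With 7 satellites evenly phased, successive equator crossings are 28.59/7 = 4.085° apart.
That is 4.085 × 111.2 = 454 km at the equator.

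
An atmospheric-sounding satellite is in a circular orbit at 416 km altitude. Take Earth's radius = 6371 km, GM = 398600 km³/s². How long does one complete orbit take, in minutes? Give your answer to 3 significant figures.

Semi-major axis a = 6371 + 416 = 6787 km. Period T = 2π√(a³/μ) = 2π√(6787³/398600) = 5564.5 s = 92.74 min.

92.7 min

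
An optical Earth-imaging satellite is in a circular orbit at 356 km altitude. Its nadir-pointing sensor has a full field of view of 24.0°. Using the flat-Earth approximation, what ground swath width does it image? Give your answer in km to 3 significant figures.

151 km

Half-angle = 24.0°/2 = 12°.
Swath width ≈ 2h·tan(θ/2) = 2 × 356 × tan(12°) = 151.3 km.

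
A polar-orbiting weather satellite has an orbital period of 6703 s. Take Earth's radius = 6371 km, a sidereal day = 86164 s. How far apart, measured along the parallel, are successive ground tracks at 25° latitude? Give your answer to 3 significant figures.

Node shift per orbit = (6703.0/86164) × 360° = 28.01°.
Equatorial spacing = 28.01 × 111.2 km/° = 3114 km.
At 25° latitude, spacing = 3114 × cos(25°) = 2822 km.

2820 km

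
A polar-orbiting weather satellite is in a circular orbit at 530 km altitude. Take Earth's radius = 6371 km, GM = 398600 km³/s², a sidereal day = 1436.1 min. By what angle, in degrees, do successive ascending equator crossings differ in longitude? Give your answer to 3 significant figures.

Semi-major axis a = 6371 + 530 = 6901 km. Period T = 2π√(a³/μ) = 2π√(6901³/398600) = 5705.3 s = 95.09 min.
During one orbit Earth rotates (5705.3 / 86166) × 360° = 23.84°.

23.8°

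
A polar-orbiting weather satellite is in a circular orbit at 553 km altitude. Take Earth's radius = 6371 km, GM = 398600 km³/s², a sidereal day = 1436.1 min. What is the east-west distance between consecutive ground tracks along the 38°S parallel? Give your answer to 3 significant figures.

Semi-major axis a = 6371 + 553 = 6924 km. Period T = 2π√(a³/μ) = 2π√(6924³/398600) = 5733.9 s = 95.56 min.
Node shift per orbit = (5733.9/86166) × 360° = 23.96°.
Equatorial spacing = 23.96 × 111.2 km/° = 2664 km.
At 38° latitude, spacing = 2664 × cos(38°) = 2099 km.

2100 km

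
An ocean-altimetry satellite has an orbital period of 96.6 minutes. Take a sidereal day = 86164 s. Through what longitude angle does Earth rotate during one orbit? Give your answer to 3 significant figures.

24.2°

T = 96.6 min = 5796.0 s.
During one orbit Earth rotates (5796.0 / 86164) × 360° = 24.22°.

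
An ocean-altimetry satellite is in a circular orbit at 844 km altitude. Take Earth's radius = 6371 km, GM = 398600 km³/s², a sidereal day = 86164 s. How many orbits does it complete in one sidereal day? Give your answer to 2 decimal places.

14.13

Semi-major axis a = 6371 + 844 = 7215 km. Period T = 2π√(a³/μ) = 2π√(7215³/398600) = 6099.1 s = 101.65 min.
Orbits per sidereal day = 86164 / 6099.1 = 14.127.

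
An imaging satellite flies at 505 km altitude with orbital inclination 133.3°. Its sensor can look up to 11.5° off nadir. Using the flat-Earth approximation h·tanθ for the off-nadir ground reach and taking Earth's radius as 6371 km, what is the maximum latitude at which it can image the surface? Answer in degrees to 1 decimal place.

Retrograde orbit: the ground track reaches ±(180° − i) = ±(180 − 133.3) = ±46.7°.
Sensor half-swath on the ground ≈ 505·tan(11.5°) = 103 km = 0.92° of latitude.
Maximum observable latitude ≈ 46.7 + 0.92 = 47.6°.

47.6°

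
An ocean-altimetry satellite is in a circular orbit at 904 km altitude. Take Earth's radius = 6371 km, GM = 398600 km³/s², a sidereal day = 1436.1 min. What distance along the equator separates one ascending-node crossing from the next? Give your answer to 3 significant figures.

2870 km

Semi-major axis a = 6371 + 904 = 7275 km. Period T = 2π√(a³/μ) = 2π√(7275³/398600) = 6175.3 s = 102.92 min.
During one orbit Earth rotates (6175.3 / 86166) × 360° = 25.80°.
At the equator that is 25.80° × (2π·6371/360) km/° = 25.80 × 111.2 = 2869 km.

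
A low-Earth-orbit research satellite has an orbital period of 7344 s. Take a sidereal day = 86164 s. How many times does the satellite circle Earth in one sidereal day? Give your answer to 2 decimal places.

11.73

Orbits per sidereal day = 86164 / 7344.0 = 11.733.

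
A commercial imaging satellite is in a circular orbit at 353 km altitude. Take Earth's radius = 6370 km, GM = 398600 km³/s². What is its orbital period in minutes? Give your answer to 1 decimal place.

91.4 min

Semi-major axis a = 6370 + 353 = 6723 km. Period T = 2π√(a³/μ) = 2π√(6723³/398600) = 5486.0 s = 91.43 min.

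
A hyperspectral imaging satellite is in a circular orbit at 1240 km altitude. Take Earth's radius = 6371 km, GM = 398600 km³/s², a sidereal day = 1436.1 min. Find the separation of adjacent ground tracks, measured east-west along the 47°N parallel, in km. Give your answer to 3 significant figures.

Semi-major axis a = 6371 + 1240 = 7611 km. Period T = 2π√(a³/μ) = 2π√(7611³/398600) = 6608.1 s = 110.13 min.
Node shift per orbit = (6608.1/86166) × 360° = 27.61°.
Equatorial spacing = 27.61 × 111.2 km/° = 3070 km.
At 47° latitude, spacing = 3070 × cos(47°) = 2094 km.

2090 km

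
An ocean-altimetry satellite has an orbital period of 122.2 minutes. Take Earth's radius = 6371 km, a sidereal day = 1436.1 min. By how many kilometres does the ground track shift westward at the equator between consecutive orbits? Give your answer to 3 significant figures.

T = 122.2 min = 7332.0 s.
During one orbit Earth rotates (7332.0 / 86166) × 360° = 30.63°.
At the equator that is 30.63° × (2π·6371/360) km/° = 30.63 × 111.2 = 3406 km.

3410 km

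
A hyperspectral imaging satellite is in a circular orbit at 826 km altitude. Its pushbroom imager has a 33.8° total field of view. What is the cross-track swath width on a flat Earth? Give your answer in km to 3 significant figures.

Half-angle = 33.8°/2 = 16.9°.
Swath width ≈ 2h·tan(θ/2) = 2 × 826 × tan(16.9°) = 501.9 km.

502 km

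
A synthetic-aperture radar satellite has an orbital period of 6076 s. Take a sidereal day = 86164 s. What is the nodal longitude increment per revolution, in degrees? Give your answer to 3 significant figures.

25.4°

During one orbit Earth rotates (6076.0 / 86164) × 360° = 25.39°.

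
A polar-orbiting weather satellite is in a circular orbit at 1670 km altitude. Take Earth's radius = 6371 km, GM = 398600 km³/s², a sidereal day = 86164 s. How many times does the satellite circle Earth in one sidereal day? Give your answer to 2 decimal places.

12.01

Semi-major axis a = 6371 + 1670 = 8041 km. Period T = 2π√(a³/μ) = 2π√(8041³/398600) = 7175.9 s = 119.60 min.
Orbits per sidereal day = 86164 / 7175.9 = 12.007.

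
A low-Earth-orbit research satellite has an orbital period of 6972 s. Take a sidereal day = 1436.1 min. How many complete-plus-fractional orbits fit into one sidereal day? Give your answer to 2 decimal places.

Orbits per sidereal day = 86166 / 6972.0 = 12.359.

12.36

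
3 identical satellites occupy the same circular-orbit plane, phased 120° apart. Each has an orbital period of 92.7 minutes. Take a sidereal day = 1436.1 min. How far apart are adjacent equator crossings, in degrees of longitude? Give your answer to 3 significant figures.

7.75°

T = 92.7 min = 5562.0 s.
Single-satellite node shift = (5562.0/86166) × 360° = 23.24°.
With 3 satellites evenly phased, successive equator crossings are 23.24/3 = 7.746° apart.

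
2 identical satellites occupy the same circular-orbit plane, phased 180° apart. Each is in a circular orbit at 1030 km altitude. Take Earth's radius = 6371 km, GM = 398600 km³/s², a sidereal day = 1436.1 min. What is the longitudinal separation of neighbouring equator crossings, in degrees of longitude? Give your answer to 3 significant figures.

13.2°

Semi-major axis a = 6371 + 1030 = 7401 km. Period T = 2π√(a³/μ) = 2π√(7401³/398600) = 6336.5 s = 105.61 min.
Single-satellite node shift = (6336.5/86166) × 360° = 26.47°.
With 2 satellites evenly phased, successive equator crossings are 26.47/2 = 13.237° apart.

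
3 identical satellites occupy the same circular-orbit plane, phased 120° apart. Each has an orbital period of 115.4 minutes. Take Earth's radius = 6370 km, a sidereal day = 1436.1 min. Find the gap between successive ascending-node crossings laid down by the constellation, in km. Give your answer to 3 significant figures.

1070 km

T = 115.4 min = 6924.0 s.
Single-satellite node shift = (6924.0/86166) × 360° = 28.93°.
With 3 satellites evenly phased, successive equator crossings are 28.93/3 = 9.643° apart.
That is 9.643 × 111.2 = 1072 km at the equator.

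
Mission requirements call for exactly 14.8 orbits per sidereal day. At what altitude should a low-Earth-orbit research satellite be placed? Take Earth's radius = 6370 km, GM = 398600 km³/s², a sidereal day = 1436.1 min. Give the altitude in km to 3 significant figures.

Required period T = 86166 / 14.8 = 5822.0 s.
From T = 2π√(a³/μ): a = (μ T²/4π²)^(1/3) = (398600 × 5822.0² / 4π²)^(1/3) = 6995 km.
Altitude h = a − R = 6995 − 6370 = 625 km.

625 km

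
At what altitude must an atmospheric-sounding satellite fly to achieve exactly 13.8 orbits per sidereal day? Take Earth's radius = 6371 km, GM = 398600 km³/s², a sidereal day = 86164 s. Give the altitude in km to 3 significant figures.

958 km

Required period T = 86164 / 13.8 = 6243.8 s.
From T = 2π√(a³/μ): a = (μ T²/4π²)^(1/3) = (398600 × 6243.8² / 4π²)^(1/3) = 7329 km.
Altitude h = a − R = 7329 − 6371 = 958 km.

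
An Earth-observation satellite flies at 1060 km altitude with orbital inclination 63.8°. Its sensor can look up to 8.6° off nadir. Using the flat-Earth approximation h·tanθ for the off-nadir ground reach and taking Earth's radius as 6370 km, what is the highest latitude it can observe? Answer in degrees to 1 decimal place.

For a prograde orbit the ground track reaches latitude ±i = ±63.8°.
Sensor half-swath on the ground ≈ 1060·tan(8.6°) = 160 km = 1.44° of latitude.
Maximum observable latitude ≈ 63.8 + 1.44 = 65.2°.

65.2°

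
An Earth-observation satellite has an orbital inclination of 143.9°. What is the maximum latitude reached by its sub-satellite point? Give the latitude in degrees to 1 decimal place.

Retrograde orbit: the ground track reaches ±(180° − i) = ±(180 − 143.9) = ±36.1°.

36.1°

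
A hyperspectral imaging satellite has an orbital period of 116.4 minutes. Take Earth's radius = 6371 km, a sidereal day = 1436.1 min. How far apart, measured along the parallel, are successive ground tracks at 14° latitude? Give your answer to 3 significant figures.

3150 km

T = 116.4 min = 6984.0 s.
Node shift per orbit = (6984.0/86166) × 360° = 29.18°.
Equatorial spacing = 29.18 × 111.2 km/° = 3245 km.
At 14° latitude, spacing = 3245 × cos(14°) = 3148 km.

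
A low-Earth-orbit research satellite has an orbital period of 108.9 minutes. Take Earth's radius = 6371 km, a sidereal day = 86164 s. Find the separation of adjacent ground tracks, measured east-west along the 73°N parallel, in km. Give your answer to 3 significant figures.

888 km

T = 108.9 min = 6534.0 s.
Node shift per orbit = (6534.0/86164) × 360° = 27.30°.
Equatorial spacing = 27.30 × 111.2 km/° = 3036 km.
At 73° latitude, spacing = 3036 × cos(73°) = 888 km.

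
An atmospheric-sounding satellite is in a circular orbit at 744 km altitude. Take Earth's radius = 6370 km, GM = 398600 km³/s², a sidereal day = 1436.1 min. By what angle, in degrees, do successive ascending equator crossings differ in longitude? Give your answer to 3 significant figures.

Semi-major axis a = 6370 + 744 = 7114 km. Period T = 2π√(a³/μ) = 2π√(7114³/398600) = 5971.5 s = 99.52 min.
During one orbit Earth rotates (5971.5 / 86166) × 360° = 24.95°.

24.9°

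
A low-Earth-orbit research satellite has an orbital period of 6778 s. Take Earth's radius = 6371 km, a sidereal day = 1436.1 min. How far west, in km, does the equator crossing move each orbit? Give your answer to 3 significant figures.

3150 km

During one orbit Earth rotates (6778.0 / 86166) × 360° = 28.32°.
At the equator that is 28.32° × (2π·6371/360) km/° = 28.32 × 111.2 = 3149 km.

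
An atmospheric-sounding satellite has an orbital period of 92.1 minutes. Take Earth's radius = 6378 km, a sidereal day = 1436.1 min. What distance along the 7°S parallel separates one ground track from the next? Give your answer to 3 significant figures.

2550 km

T = 92.1 min = 5526.0 s.
Node shift per orbit = (5526.0/86166) × 360° = 23.09°.
Equatorial spacing = 23.09 × 111.3 km/° = 2570 km.
At 7° latitude, spacing = 2570 × cos(7°) = 2551 km.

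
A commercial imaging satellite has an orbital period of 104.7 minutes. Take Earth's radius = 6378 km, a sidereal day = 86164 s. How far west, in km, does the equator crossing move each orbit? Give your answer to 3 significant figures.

T = 104.7 min = 6282.0 s.
During one orbit Earth rotates (6282.0 / 86164) × 360° = 26.25°.
At the equator that is 26.25° × (2π·6378/360) km/° = 26.25 × 111.3 = 2922 km.

2920 km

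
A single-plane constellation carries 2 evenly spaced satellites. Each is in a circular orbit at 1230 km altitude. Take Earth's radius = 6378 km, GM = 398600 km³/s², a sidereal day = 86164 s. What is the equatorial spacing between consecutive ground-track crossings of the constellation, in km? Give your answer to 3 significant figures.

1540 km

Semi-major axis a = 6378 + 1230 = 7608 km. Period T = 2π√(a³/μ) = 2π√(7608³/398600) = 6604.2 s = 110.07 min.
Single-satellite node shift = (6604.2/86164) × 360° = 27.59°.
With 2 satellites evenly phased, successive equator crossings are 27.59/2 = 13.796° apart.
That is 13.796 × 111.3 = 1536 km at the equator.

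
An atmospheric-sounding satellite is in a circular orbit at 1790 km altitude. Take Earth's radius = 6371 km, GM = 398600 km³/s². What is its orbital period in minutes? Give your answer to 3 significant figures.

122 min

Semi-major axis a = 6371 + 1790 = 8161 km. Period T = 2π√(a³/μ) = 2π√(8161³/398600) = 7337.1 s = 122.29 min.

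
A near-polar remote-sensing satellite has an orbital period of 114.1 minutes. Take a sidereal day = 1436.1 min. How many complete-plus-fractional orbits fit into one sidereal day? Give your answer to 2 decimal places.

T = 114.1 min = 6846.0 s.
Orbits per sidereal day = 86166 / 6846.0 = 12.586.

12.59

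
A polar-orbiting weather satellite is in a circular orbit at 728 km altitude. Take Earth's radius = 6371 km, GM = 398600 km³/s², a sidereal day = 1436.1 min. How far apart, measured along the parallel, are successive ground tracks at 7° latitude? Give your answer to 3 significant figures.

Semi-major axis a = 6371 + 728 = 7099 km. Period T = 2π√(a³/μ) = 2π√(7099³/398600) = 5952.6 s = 99.21 min.
Node shift per orbit = (5952.6/86166) × 360° = 24.87°.
Equatorial spacing = 24.87 × 111.2 km/° = 2765 km.
At 7° latitude, spacing = 2765 × cos(7°) = 2745 km.

2740 km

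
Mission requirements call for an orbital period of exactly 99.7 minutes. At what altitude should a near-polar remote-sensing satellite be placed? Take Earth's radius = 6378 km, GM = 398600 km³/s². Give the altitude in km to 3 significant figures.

744 km

T = 99.7 min = 5982.0 s.
From T = 2π√(a³/μ): a = (μ T²/4π²)^(1/3) = (398600 × 5982.0² / 4π²)^(1/3) = 7122 km.
Altitude h = a − R = 7122 − 6378 = 744 km.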